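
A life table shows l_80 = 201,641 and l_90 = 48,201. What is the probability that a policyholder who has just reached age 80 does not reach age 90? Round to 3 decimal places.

P(die before 90 | alive at 80) = 1 − l_90/l_80 = 1 − 48,201/201,641 = (153,440)/201,641 = 0.760956.

0.761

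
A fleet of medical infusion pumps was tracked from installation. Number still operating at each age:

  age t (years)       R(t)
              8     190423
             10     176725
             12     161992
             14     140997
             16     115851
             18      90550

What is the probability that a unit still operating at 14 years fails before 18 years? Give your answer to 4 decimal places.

P(fail before 18 | operational at 14) = 1 − R(18)/R(14) = 1 − 90550/140997 = (50447)/140997 = 0.357788.

0.3578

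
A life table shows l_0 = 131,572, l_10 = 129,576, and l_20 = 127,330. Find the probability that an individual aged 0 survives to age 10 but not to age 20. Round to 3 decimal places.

0.017

This is the probability of reaching 10 but not 20, conditional on being alive at 0: (l_10 − l_20) / l_0.
= (129,576 − 127,330) / 131,572 = 2,246 / 131,572 = 0.017071.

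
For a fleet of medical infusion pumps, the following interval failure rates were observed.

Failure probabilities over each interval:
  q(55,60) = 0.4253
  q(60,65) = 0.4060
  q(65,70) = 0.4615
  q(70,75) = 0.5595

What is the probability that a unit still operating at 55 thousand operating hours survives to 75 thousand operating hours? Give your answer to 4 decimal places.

0.0810

Chaining the interval survival probabilities: (1 − 0.4253) × (1 − 0.4060) × (1 − 0.4615) × (1 − 0.5595).
= 0.5747 × 0.5940 × 0.5385 × 0.4405 = 0.080977.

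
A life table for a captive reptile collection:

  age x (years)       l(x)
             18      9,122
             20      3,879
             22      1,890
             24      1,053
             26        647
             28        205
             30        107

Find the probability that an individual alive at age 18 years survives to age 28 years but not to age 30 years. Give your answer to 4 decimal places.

0.0107

This is the probability of reaching 28 but not 30, conditional on being alive at 18: (l(28) − l(30)) / l(18).
= (205 − 107) / 9,122 = 98 / 9,122 = 0.010743.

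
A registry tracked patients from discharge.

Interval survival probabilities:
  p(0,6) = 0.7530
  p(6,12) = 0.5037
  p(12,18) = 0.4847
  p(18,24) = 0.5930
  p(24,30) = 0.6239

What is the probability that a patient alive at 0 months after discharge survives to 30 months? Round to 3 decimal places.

0.068

P(survive 0→30) = 0.7530 × 0.5037 × 0.4847 × 0.5930 × 0.6239.
= 0.068016.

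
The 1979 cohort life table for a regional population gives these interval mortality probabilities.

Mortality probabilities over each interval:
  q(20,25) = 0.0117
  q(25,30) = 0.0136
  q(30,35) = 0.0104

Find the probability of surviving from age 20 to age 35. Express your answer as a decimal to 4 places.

Survival from 20 to 35 is the product of surviving each interval: (1 − 0.0117) × (1 − 0.0136) × (1 − 0.0104).
= 0.9883 × 0.9864 × 0.9896 = 0.964721.

0.9647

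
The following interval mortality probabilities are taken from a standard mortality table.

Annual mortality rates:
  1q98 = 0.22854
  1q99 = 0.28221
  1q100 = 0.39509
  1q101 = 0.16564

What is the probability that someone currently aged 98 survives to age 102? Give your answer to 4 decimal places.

0.2795

4p98 = (1 − 0.22854) × (1 − 0.28221) × (1 − 0.39509) × (1 − 0.16564).
= 0.77146 × 0.71779 × 0.60491 × 0.83436 = 0.279483.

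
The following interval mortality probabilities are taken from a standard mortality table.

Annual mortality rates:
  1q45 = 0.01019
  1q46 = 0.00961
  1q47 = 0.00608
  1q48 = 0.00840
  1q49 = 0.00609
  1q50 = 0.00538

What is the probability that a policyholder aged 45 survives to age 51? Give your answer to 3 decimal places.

0.955

Survival from 45 to 51 is the product of surviving each interval: (1 − 0.01019) × (1 − 0.00961) × (1 − 0.00608) × (1 − 0.00840) × (1 − 0.00609) × (1 − 0.00538).
= 0.98981 × 0.99039 × 0.99392 × 0.99160 × 0.99391 × 0.99462 = 0.955103.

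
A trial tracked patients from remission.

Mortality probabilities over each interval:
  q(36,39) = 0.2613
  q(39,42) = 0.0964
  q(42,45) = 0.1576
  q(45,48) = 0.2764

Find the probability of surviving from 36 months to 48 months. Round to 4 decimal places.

0.4069

P(survive 36→48) = (1 − 0.2613) × (1 − 0.0964) × (1 − 0.1576) × (1 − 0.2764).
= 0.7387 × 0.9036 × 0.8424 × 0.7236 = 0.406875.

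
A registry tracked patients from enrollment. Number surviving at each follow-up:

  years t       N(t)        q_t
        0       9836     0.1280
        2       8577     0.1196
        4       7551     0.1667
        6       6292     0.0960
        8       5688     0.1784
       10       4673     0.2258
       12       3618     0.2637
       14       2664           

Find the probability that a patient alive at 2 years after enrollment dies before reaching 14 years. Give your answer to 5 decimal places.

P(die before 14 | alive at 2) = 1 − N(14)/N(2) = 1 − 2664/8577 = (5913)/8577 = 0.689402.

0.68940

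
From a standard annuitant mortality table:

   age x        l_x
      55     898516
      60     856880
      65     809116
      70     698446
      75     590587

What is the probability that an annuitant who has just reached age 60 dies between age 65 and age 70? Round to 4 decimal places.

We want 5|5q60 = (l_65 − l_70)/l_60.
This is the probability of reaching 65 but not 70, conditional on being alive at 60: (l_65 − l_70) / l_60.
= (809116 − 698446) / 856880 = 110670 / 856880 = 0.129155.

0.1292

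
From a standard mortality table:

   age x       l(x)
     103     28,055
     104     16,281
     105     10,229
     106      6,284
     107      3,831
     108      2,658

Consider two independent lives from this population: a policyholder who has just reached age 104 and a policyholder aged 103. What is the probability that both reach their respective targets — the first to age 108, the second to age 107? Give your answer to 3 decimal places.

0.022

p₁ = l(108)/l(104) = 2,658/16,281 = 0.163258; p₂ = l(107)/l(103) = 3,831/28,055 = 0.136553.
P(both) = p₁ × p₂ = 0.163258 × 0.136553 = 0.022293.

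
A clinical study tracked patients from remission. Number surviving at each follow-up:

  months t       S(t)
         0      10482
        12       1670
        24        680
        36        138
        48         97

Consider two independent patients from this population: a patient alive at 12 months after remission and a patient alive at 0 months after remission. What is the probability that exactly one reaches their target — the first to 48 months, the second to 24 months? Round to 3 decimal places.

0.115

p₁ = S(48)/S(12) = 97/1670 = 0.058084; p₂ = S(24)/S(0) = 680/10482 = 0.064873.
P(exactly one) = p₁(1−p₂) + (1−p₁)p₂ = 0.054316 + 0.061105 = 0.115421.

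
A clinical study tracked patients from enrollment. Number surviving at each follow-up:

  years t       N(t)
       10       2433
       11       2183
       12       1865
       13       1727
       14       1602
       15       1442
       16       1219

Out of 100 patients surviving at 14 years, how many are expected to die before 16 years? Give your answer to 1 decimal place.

23.9

The relevant probability is 1 − 1219/1602 = 0.239076.
Expected number = 100 × 0.239076 = 23.9.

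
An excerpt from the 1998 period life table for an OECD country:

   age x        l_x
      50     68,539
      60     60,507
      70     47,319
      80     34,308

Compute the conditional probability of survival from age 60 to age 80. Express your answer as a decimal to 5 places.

We want 20p60 = l_80/l_60.
The conditional survival probability is l_80/l_60 = 34,308/60,507 = 0.567009.

0.56701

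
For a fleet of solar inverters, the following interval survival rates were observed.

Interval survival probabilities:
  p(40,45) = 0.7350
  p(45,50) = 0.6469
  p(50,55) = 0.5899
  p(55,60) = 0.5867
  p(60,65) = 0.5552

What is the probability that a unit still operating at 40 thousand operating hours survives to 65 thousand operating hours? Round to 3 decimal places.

0.091

Survival from 40 to 65 is the product of surviving each interval: 0.7350 × 0.6469 × 0.5899 × 0.5867 × 0.5552.
= 0.091363.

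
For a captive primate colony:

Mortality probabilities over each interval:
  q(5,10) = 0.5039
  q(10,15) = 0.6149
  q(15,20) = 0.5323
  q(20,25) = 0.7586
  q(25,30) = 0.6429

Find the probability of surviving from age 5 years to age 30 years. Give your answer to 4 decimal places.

Survival from 5 to 30 is the product of surviving each interval: (1 − 0.5039) × (1 − 0.6149) × (1 − 0.5323) × (1 − 0.7586) × (1 − 0.6429).
= 0.4961 × 0.3851 × 0.4677 × 0.2414 × 0.3571 = 0.007703.

0.0077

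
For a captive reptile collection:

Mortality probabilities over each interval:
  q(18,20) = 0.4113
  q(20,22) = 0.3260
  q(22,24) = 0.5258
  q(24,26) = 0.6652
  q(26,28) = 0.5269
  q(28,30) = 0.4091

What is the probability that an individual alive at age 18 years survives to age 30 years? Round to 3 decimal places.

Survival from 18 to 30 is the product of surviving each interval: (1 − 0.4113) × (1 − 0.3260) × (1 − 0.5258) × (1 − 0.6652) × (1 − 0.5269) × (1 − 0.4091).
= 0.5887 × 0.6740 × 0.4742 × 0.3348 × 0.4731 × 0.5909 = 0.017610.

0.018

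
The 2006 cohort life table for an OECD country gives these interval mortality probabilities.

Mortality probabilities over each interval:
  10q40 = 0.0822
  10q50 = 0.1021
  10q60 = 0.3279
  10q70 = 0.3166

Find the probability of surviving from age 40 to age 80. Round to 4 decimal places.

Survival from 40 to 80 is the product of surviving each interval: (1 − 0.0822) × (1 − 0.1021) × (1 − 0.3279) × (1 − 0.3166).
= 0.9178 × 0.8979 × 0.6721 × 0.6834 = 0.378517.

0.3785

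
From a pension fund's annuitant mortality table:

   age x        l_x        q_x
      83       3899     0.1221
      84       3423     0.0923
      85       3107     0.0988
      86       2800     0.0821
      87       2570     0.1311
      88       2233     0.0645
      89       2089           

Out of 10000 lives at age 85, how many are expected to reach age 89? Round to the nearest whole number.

6724

The relevant probability is 2089/3107 = 0.672353.
Expected number = 10000 × 0.672353 = 6724.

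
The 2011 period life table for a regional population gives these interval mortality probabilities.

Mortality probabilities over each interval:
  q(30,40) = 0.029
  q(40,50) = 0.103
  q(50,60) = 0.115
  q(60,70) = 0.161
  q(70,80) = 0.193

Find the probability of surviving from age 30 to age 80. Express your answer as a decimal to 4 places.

P(survive 30→80) = (1 − 0.029) × (1 − 0.103) × (1 − 0.115) × (1 − 0.161) × (1 − 0.193).
= 0.971 × 0.897 × 0.885 × 0.839 × 0.807 = 0.521904.

0.5219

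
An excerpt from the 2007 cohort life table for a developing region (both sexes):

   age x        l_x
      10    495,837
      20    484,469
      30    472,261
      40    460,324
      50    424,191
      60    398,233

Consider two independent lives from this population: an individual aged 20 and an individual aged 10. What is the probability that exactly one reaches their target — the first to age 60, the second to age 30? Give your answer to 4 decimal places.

p₁ = l_60/l_20 = 398,233/484,469 = 0.821999; p₂ = l_30/l_10 = 472,261/495,837 = 0.952452.
P(exactly one) = p₁(1−p₂) + (1−p₁)p₂ = 0.039084 + 0.169537 = 0.208622.

0.2086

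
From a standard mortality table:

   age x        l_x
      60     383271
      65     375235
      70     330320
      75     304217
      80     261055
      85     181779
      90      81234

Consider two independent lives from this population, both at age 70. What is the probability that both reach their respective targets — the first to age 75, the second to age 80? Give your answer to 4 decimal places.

0.7279

p₁ = l_75/l_70 = 304217/330320 = 0.920977; p₂ = l_80/l_70 = 261055/330320 = 0.790309.
P(both) = p₁ × p₂ = 0.920977 × 0.790309 = 0.727856.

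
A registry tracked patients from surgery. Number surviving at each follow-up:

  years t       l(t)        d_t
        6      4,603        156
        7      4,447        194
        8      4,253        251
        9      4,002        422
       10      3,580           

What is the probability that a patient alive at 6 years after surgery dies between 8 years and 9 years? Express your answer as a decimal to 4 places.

0.0545

This is the probability of reaching 8 but not 9, conditional on being alive at 6: (l(8) − l(9)) / l(6).
= (4,253 − 4,002) / 4,603 = 251 / 4,603 = 0.054530.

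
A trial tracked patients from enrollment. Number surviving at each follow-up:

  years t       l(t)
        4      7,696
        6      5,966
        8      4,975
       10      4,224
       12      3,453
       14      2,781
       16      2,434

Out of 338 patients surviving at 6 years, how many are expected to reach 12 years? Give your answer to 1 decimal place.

195.6

The relevant probability is 3,453/5,966 = 0.578780.
Expected number = 338 × 0.578780 = 195.6.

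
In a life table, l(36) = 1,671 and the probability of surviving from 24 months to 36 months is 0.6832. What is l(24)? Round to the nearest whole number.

l(24) = l(36) / p = 1,671 / 0.6832 = 2446.

2446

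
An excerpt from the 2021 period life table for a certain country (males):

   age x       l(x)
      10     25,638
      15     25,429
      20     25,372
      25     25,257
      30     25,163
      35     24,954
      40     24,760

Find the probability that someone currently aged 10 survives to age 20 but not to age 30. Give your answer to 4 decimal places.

This is the probability of reaching 20 but not 30, conditional on being alive at 10: (l(20) − l(30)) / l(10).
= (25,372 − 25,163) / 25,638 = 209 / 25,638 = 0.008152.

0.0082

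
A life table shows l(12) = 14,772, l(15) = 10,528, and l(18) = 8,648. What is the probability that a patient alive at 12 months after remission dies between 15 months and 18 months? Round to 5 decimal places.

This is the probability of reaching 15 but not 18, conditional on being alive at 12: (l(15) − l(18)) / l(12).
= (10,528 − 8,648) / 14,772 = 1,880 / 14,772 = 0.127268.

0.12727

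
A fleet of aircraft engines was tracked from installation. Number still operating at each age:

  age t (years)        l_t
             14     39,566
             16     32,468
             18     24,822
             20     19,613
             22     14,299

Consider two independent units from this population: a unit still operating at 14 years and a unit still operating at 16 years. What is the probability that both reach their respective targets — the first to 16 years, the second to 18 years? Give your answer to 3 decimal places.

p₁ = l_16/l_14 = 32,468/39,566 = 0.820604; p₂ = l_18/l_16 = 24,822/32,468 = 0.764507.
P(both) = p₁ × p₂ = 0.820604 × 0.764507 = 0.627358.

0.627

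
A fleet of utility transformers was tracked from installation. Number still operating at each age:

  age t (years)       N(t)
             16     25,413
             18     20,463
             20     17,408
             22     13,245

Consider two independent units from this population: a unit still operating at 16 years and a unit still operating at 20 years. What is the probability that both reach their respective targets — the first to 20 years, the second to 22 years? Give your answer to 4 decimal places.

p₁ = N(20)/N(16) = 17,408/25,413 = 0.685004; p₂ = N(22)/N(20) = 13,245/17,408 = 0.760857.
P(both) = p₁ × p₂ = 0.685004 × 0.760857 = 0.521190.

0.5212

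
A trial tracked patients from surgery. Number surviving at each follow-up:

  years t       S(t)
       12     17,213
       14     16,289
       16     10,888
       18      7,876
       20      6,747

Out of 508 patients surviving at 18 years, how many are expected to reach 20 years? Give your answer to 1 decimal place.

435.2

The relevant probability is 6,747/7,876 = 0.856653.
Expected number = 508 × 0.856653 = 435.2.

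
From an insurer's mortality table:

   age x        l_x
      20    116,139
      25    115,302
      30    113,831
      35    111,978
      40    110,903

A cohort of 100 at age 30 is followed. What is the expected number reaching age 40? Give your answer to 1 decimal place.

97.4

The relevant probability is 110,903/113,831 = 0.974278.
Expected number = 100 × 0.974278 = 97.4.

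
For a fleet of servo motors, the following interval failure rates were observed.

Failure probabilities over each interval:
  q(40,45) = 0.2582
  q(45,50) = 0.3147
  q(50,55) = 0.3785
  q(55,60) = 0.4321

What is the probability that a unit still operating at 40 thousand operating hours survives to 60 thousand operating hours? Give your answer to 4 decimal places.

0.1794

The overall survival probability is (1 − 0.2582) × (1 − 0.3147) × (1 − 0.3785) × (1 − 0.4321).
= 0.7418 × 0.6853 × 0.6215 × 0.5679 = 0.179424.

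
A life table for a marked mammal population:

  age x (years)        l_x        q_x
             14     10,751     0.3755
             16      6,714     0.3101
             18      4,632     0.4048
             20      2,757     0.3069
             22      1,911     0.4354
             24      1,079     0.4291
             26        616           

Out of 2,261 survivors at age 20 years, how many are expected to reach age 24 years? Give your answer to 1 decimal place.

884.9

The relevant probability is 1,079/2,757 = 0.391367.
Expected number = 2,261 × 0.391367 = 884.9.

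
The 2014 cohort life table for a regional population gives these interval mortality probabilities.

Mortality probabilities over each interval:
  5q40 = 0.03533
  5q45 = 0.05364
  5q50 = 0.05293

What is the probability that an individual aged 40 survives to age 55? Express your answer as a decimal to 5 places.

15p40 = (1 − 0.03533) × (1 − 0.05364) × (1 − 0.05293).
= 0.96467 × 0.94636 × 0.94707 = 0.864604.

0.86460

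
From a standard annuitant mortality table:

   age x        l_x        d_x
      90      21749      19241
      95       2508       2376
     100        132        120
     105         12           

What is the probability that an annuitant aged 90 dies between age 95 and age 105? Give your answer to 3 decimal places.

0.115

This is the probability of reaching 95 but not 105, conditional on being alive at 90: (l_95 − l_105) / l_90.
= (2508 − 12) / 21749 = 2496 / 21749 = 0.114764.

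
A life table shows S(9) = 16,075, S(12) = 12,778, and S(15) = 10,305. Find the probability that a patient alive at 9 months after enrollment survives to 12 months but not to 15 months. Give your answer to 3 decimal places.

0.154

This is the probability of reaching 12 but not 15, conditional on being alive at 9: (S(12) − S(15)) / S(9).
= (12,778 − 10,305) / 16,075 = 2,473 / 16,075 = 0.153841.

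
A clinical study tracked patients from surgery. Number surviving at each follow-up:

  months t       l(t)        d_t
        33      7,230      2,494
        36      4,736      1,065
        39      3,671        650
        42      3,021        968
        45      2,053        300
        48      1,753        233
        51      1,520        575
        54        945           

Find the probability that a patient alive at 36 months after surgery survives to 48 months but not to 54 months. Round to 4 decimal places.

This is the probability of reaching 48 but not 54, conditional on being alive at 36: (l(48) − l(54)) / l(36).
= (1,753 − 945) / 4,736 = 808 / 4,736 = 0.170608.

0.1706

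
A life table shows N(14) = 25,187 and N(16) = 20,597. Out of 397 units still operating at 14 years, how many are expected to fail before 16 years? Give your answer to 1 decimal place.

72.3

The relevant probability is 1 − 20,597/25,187 = 0.182237.
Expected number = 397 × 0.182237 = 72.3.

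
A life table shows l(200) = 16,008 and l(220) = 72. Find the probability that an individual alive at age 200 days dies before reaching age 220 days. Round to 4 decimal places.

0.9955

P(die before 220 | alive at 200) = 1 − l(220)/l(200) = 1 − 72/16,008 = (15,936)/16,008 = 0.995502.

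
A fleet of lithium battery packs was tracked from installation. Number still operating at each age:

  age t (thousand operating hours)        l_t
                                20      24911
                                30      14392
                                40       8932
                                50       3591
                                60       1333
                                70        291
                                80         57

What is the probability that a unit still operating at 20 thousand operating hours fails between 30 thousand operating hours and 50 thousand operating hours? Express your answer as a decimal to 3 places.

This is the probability of reaching 30 but not 50, conditional on being operational at 20: (l_30 − l_50) / l_20.
= (14392 − 3591) / 24911 = 10801 / 24911 = 0.433584.

0.434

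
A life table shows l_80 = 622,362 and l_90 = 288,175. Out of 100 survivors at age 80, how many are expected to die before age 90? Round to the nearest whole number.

54

The relevant probability is 1 − 288,175/622,362 = 0.536966.
Expected number = 100 × 0.536966 = 54.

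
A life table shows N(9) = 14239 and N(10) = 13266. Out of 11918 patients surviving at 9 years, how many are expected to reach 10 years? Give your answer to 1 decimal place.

11103.6

The relevant probability is 13266/14239 = 0.931667.
Expected number = 11918 × 0.931667 = 11103.6.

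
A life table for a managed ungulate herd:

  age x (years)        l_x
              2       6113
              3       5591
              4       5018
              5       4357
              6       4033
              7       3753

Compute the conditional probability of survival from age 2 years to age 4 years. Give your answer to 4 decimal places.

0.8209

The conditional survival probability is l_4/l_2 = 5018/6113 = 0.820874.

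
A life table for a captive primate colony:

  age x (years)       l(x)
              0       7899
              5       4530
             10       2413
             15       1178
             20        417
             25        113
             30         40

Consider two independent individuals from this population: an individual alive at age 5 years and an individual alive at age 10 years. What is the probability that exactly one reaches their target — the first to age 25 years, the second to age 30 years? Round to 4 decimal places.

0.0407

p₁ = l(25)/l(5) = 113/4530 = 0.024945; p₂ = l(30)/l(10) = 40/2413 = 0.016577.
P(exactly one) = p₁(1−p₂) + (1−p₁)p₂ = 0.024531 + 0.016163 = 0.040695.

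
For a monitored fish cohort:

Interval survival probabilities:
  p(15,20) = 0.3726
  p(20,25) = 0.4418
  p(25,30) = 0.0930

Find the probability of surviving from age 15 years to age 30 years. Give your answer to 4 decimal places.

0.0153

Survival from 15 to 30 is the product of surviving each interval: 0.3726 × 0.4418 × 0.0930.
= 0.015309.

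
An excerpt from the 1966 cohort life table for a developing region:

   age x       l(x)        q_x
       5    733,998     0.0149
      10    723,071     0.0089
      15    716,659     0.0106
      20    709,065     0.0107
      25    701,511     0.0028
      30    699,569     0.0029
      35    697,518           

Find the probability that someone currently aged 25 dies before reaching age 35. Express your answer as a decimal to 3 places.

0.006

P(die before 35 | alive at 25) = 1 − l(35)/l(25) = 1 − 697,518/701,511 = (3,993)/701,511 = 0.005692.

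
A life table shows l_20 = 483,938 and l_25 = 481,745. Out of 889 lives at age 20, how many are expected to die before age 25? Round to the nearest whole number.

The relevant probability is 1 − 481,745/483,938 = 0.004532.
Expected number = 889 × 0.004532 = 4.

4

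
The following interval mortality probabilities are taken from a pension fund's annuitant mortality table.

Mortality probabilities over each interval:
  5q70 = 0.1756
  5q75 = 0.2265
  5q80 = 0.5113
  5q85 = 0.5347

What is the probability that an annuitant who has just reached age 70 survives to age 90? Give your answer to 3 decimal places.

0.145

Chaining the interval survival probabilities: (1 − 0.1756) × (1 − 0.2265) × (1 − 0.5113) × (1 − 0.5347).
= 0.8244 × 0.7735 × 0.4887 × 0.4653 = 0.145002.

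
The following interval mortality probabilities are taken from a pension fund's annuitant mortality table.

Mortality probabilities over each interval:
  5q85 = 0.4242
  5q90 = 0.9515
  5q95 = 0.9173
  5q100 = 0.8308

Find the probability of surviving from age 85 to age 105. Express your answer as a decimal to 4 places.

20p85 = (1 − 0.4242) × (1 − 0.9515) × (1 − 0.9173) × (1 − 0.8308).
= 0.5758 × 0.0485 × 0.0827 × 0.1692 = 0.000391.

0.0004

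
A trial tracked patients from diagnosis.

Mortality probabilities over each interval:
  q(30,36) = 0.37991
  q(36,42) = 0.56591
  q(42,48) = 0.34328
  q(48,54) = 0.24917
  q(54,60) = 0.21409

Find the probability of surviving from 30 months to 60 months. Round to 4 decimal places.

0.1043

The overall survival probability is (1 − 0.37991) × (1 − 0.56591) × (1 − 0.34328) × (1 − 0.24917) × (1 − 0.21409).
= 0.62009 × 0.43409 × 0.65672 × 0.75083 × 0.78591 = 0.104311.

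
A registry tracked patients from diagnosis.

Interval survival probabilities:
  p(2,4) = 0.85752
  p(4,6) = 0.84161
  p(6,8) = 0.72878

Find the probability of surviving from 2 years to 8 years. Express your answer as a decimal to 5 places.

Chaining the interval survival probabilities: 0.85752 × 0.84161 × 0.72878.
= 0.525959.

0.52596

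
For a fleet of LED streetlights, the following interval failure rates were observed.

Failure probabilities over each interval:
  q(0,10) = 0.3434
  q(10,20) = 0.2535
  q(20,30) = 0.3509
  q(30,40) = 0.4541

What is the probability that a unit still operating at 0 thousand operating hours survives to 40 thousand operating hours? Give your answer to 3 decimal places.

0.174

Chaining the interval survival probabilities: (1 − 0.3434) × (1 − 0.2535) × (1 − 0.3509) × (1 − 0.4541).
= 0.6566 × 0.7465 × 0.6491 × 0.5459 = 0.173682.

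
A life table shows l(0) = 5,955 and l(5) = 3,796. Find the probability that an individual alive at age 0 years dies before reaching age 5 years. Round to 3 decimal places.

P(die before 5 | alive at 0) = 1 − l(5)/l(0) = 1 − 3,796/5,955 = (2,159)/5,955 = 0.362552.

0.363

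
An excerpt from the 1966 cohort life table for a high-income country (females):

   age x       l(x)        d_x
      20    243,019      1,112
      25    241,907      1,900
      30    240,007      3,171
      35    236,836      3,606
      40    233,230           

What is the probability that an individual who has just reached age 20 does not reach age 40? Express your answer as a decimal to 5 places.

P(die before 40 | alive at 20) = 1 − l(40)/l(20) = 1 − 233,230/243,019 = (9,789)/243,019 = 0.040281.

0.04028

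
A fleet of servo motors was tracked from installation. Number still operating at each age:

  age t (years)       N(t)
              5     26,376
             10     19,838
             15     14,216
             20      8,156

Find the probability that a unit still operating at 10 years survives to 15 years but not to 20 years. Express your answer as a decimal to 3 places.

0.305

This is the probability of reaching 15 but not 20, conditional on being operational at 10: (N(15) − N(20)) / N(10).
= (14,216 − 8,156) / 19,838 = 6,060 / 19,838 = 0.305474.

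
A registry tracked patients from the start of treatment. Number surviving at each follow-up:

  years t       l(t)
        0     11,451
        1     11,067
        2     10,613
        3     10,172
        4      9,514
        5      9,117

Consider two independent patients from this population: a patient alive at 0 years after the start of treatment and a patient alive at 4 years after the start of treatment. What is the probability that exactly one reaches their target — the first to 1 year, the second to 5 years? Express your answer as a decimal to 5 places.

p₁ = l(1)/l(0) = 11,067/11,451 = 0.966466; p₂ = l(5)/l(4) = 9,117/9,514 = 0.958272.
P(exactly one) = p₁(1−p₂) + (1−p₁)p₂ = 0.040329 + 0.032135 = 0.072463.

0.07246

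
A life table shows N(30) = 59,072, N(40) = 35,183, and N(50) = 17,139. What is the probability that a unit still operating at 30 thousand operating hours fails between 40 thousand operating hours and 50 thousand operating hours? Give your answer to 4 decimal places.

This is the probability of reaching 40 but not 50, conditional on being operational at 30: (N(40) − N(50)) / N(30).
= (35,183 − 17,139) / 59,072 = 18,044 / 59,072 = 0.305458.

0.3055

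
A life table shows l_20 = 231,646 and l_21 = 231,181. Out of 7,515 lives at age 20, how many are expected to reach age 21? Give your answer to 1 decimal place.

The relevant probability is 231,181/231,646 = 0.997993.
Expected number = 7,515 × 0.997993 = 7499.9.

7499.9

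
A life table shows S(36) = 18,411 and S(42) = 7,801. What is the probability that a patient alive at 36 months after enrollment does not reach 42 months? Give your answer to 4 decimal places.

P(die before 42 | alive at 36) = 1 − S(42)/S(36) = 1 − 7,801/18,411 = (10,610)/18,411 = 0.576286.

0.5763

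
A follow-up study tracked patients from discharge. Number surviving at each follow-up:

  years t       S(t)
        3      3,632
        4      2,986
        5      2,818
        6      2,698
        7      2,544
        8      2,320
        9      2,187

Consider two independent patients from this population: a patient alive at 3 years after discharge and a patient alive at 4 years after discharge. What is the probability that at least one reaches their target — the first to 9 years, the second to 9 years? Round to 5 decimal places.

0.89354

p₁ = S(9)/S(3) = 2,187/3,632 = 0.602148; p₂ = S(9)/S(4) = 2,187/2,986 = 0.732418.
P(at least one) = 1 − (1−p₁)(1−p₂) = 1 − 0.397852 × 0.267582 = 0.893542.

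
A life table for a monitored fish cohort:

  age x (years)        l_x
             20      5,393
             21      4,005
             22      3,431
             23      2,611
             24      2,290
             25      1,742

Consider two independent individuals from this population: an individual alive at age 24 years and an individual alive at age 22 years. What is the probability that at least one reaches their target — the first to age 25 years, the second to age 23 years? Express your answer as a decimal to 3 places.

p₁ = l_25/l_24 = 1,742/2,290 = 0.760699; p₂ = l_23/l_22 = 2,611/3,431 = 0.761003.
P(at least one) = 1 − (1−p₁)(1−p₂) = 1 − 0.239301 × 0.238997 = 0.942808.

0.943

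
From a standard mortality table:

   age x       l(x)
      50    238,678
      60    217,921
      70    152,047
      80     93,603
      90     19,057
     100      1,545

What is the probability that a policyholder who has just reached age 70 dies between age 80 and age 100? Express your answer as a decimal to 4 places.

0.6055

This is the probability of reaching 80 but not 100, conditional on being alive at 70: (l(80) − l(100)) / l(70).
= (93,603 − 1,545) / 152,047 = 92,058 / 152,047 = 0.605458.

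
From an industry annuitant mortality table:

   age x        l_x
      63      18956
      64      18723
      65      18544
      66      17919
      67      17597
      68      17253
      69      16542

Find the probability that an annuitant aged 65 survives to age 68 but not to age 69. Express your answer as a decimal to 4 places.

This is the probability of reaching 68 but not 69, conditional on being alive at 65: (l_68 − l_69) / l_65.
= (17253 − 16542) / 18544 = 711 / 18544 = 0.038341.

0.0383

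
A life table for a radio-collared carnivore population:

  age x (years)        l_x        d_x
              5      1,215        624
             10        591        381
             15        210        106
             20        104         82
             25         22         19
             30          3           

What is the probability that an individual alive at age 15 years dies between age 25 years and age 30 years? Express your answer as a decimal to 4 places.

0.0905

This is the probability of reaching 25 but not 30, conditional on being alive at 15: (l_25 − l_30) / l_15.
= (22 − 3) / 210 = 19 / 210 = 0.090476.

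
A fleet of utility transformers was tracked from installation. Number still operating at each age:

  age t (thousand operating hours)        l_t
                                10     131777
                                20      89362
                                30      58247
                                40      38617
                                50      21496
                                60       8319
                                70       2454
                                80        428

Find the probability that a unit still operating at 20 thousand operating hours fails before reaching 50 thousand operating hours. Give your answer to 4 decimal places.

P(fail before 50 | operational at 20) = 1 − l_50/l_20 = 1 − 21496/89362 = (67866)/89362 = 0.759450.

0.7595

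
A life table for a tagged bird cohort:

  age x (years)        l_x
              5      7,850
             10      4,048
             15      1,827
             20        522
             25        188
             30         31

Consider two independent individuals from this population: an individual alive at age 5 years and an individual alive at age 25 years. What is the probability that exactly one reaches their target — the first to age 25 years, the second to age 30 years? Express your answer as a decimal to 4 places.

0.1809

p₁ = l_25/l_5 = 188/7,850 = 0.023949; p₂ = l_30/l_25 = 31/188 = 0.164894.
P(exactly one) = p₁(1−p₂) + (1−p₁)p₂ = 0.020000 + 0.160945 = 0.180945.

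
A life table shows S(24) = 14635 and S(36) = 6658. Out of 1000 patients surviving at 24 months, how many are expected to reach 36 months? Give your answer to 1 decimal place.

454.9

The relevant probability is 6658/14635 = 0.454937.
Expected number = 1000 × 0.454937 = 454.9.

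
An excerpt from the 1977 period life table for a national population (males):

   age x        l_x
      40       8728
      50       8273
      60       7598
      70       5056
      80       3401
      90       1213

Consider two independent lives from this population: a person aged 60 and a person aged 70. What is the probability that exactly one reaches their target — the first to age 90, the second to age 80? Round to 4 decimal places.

0.6175

p₁ = l_90/l_60 = 1213/7598 = 0.159647; p₂ = l_80/l_70 = 3401/5056 = 0.672666.
P(exactly one) = p₁(1−p₂) + (1−p₁)p₂ = 0.052258 + 0.565277 = 0.617535.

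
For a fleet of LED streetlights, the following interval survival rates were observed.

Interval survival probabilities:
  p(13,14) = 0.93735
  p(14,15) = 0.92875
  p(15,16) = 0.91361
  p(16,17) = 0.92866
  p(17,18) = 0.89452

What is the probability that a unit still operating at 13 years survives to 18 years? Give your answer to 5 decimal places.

0.66071

The overall survival probability is 0.93735 × 0.92875 × 0.91361 × 0.92866 × 0.89452.
= 0.660706.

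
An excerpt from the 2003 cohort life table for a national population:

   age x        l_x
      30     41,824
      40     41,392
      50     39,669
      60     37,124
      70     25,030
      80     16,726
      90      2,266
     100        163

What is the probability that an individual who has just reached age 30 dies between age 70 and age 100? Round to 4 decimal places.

We want 40|30q30 = (l_70 − l_100)/l_30.
This is the probability of reaching 70 but not 100, conditional on being alive at 30: (l_70 − l_100) / l_30.
= (25,030 − 163) / 41,824 = 24,867 / 41,824 = 0.594563.

0.5946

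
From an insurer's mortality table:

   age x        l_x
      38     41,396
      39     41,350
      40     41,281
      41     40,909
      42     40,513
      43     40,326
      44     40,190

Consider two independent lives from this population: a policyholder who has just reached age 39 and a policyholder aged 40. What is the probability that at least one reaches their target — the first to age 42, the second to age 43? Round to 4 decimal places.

p₁ = l_42/l_39 = 40,513/41,350 = 0.979758; p₂ = l_43/l_40 = 40,326/41,281 = 0.976866.
P(at least one) = 1 − (1−p₁)(1−p₂) = 1 − 0.020242 × 0.023134 = 0.999532.

0.9995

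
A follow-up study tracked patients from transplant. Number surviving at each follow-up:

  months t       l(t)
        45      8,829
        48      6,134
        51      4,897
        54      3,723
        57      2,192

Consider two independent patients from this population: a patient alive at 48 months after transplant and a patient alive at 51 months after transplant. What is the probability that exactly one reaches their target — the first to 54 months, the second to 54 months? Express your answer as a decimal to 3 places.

0.444

p₁ = l(54)/l(48) = 3,723/6,134 = 0.606945; p₂ = l(54)/l(51) = 3,723/4,897 = 0.760261.
P(exactly one) = p₁(1−p₂) + (1−p₁)p₂ = 0.145508 + 0.298824 = 0.444333.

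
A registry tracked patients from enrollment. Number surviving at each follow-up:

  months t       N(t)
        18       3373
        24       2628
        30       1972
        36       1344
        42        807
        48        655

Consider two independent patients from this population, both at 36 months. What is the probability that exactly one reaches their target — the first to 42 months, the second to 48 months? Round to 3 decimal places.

p₁ = N(42)/N(36) = 807/1344 = 0.600446; p₂ = N(48)/N(36) = 655/1344 = 0.487351.
P(exactly one) = p₁(1−p₂) + (1−p₁)p₂ = 0.307818 + 0.194723 = 0.502541.

0.503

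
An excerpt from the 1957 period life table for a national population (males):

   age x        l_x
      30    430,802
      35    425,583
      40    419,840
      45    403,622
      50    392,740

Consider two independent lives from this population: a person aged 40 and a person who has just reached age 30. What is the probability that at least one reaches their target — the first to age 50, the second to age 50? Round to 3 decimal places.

0.994

p₁ = l_50/l_40 = 392,740/419,840 = 0.935452; p₂ = l_50/l_30 = 392,740/430,802 = 0.911649.
P(at least one) = 1 − (1−p₁)(1−p₂) = 1 − 0.064548 × 0.088351 = 0.994297.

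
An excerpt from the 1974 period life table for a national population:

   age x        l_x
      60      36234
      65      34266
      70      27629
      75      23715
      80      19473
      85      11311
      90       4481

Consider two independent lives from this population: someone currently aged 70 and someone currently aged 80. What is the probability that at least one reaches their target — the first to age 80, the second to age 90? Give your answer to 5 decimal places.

0.77273

p₁ = l_80/l_70 = 19473/27629 = 0.704803; p₂ = l_90/l_80 = 4481/19473 = 0.230113.
P(at least one) = 1 − (1−p₁)(1−p₂) = 1 − 0.295197 × 0.769887 = 0.772732.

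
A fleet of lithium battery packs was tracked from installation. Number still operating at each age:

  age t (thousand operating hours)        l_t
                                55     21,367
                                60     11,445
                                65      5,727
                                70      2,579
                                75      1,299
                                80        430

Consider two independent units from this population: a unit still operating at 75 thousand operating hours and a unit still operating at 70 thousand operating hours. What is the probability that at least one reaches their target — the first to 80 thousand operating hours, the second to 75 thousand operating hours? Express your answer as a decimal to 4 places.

0.6680

p₁ = l_80/l_75 = 430/1,299 = 0.331024; p₂ = l_75/l_70 = 1,299/2,579 = 0.503684.
P(at least one) = 1 − (1−p₁)(1−p₂) = 1 − 0.668976 × 0.496316 = 0.667977.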